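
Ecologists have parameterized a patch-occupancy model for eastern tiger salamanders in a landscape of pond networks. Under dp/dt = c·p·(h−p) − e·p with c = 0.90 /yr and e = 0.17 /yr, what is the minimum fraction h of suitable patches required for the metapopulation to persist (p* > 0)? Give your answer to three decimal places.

p* = h − e/c is positive only when h > e/c.
h_min = e/c = 0.17/0.90 = 0.1889.

0.189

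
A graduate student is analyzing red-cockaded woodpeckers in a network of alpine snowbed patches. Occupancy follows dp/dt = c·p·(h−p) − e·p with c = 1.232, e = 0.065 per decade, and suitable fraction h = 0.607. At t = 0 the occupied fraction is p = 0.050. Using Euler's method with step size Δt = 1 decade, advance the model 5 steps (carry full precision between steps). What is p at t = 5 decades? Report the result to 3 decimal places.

Update rule: p ← p + [c·p·(h−p) − e·p]·Δt with Δt = 1.
step 1: Δp = +0.03106, p = 0.08106
step 2: Δp = +0.04726, p = 0.12832
step 3: Δp = +0.06733, p = 0.19565
step 4: Δp = +0.08643, p = 0.28208
step 5: Δp = +0.09458, p = 0.37667

0.377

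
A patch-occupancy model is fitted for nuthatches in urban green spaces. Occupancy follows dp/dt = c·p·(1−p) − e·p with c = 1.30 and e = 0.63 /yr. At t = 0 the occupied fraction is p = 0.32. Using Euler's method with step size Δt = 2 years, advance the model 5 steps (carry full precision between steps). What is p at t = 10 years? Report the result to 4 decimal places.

0.5150

Update rule: p ← p + [c·p·(1−p) − e·p]·Δt with Δt = 2.
  1  |  dp/dt·Δt = +0.162560  |  p_1 = 0.482560
  2  |  dp/dt·Δt = +0.041184  |  p_2 = 0.523744
  3  |  dp/dt·Δt = -0.011383  |  p_3 = 0.512361
  4  |  dp/dt·Δt = +0.004028  |  p_4 = 0.516389
  5  |  dp/dt·Δt = -0.001348  |  p_5 = 0.515041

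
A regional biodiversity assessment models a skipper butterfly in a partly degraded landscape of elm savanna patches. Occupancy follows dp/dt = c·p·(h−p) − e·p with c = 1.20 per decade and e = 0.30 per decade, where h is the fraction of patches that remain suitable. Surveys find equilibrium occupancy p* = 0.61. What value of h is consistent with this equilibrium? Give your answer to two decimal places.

0.86

At equilibrium c(h−p*) = e, so h = p* + e/c.
h = 0.61 + 0.30/1.20 = 0.61 + 0.2500 = 0.8600.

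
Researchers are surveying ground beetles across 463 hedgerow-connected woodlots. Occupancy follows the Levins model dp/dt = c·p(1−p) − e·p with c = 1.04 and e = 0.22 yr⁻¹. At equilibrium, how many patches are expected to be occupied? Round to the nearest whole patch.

365

p* = 1 − e/c = 1 − 0.22/1.04 = 0.7885.
Expected occupied patches = N × p* = 463 × 0.7885 = 365.06 ≈ 365.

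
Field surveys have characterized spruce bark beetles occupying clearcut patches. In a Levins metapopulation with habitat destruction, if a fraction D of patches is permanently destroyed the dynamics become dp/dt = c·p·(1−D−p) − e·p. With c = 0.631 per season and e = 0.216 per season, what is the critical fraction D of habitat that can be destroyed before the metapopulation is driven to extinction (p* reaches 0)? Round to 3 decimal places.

The nontrivial equilibrium is p* = (1−D) − e/c; extinction occurs when this hits zero.
So D_crit = 1 − e/c = 1 − 0.216/0.631 = 1 − 0.3423 = 0.6577.
This equals the undisturbed p*, a classic result of Lande's extension.

0.658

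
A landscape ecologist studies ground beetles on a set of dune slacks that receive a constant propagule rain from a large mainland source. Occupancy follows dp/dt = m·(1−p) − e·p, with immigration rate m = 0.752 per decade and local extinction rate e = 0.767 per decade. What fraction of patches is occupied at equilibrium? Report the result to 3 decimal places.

0.495

At equilibrium the propagule rain into empty patches balances local extinction: m(1−p*) = e·p*.
p* = m/(m+e) = 0.752/(0.752+0.767) = 0.752/1.5190 = 0.4951.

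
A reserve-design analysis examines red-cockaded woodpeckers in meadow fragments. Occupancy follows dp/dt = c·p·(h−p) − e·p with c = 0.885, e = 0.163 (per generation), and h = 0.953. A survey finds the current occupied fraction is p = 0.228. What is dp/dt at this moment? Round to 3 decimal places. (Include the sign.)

0.109

Colonization term: c·p·(h−p) = 0.885×0.228×0.7250 = 0.14629.
Extinction term: e·p = 0.03716.
dp/dt = 0.14629 − 0.03716 = 0.10913.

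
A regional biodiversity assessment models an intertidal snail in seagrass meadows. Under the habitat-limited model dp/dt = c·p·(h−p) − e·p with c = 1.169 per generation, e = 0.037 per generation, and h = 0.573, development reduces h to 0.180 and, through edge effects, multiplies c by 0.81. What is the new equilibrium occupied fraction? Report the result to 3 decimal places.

Before: p* = h − e/c = 0.573 − 0.037/1.169 = 0.573 − 0.0317 = 0.5413.
After: c = 0.94689, e = 0.037, h = 0.180; p* = 0.180 − 0.037/0.94689 = 0.1409.

0.141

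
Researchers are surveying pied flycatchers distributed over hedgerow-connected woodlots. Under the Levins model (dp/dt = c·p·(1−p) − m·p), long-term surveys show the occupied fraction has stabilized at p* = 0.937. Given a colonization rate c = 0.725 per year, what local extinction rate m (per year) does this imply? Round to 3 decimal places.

At equilibrium c(1−p*) = m.
m = 0.725 × (1 − 0.937) = 0.725 × 0.0630 = 0.0457.

0.046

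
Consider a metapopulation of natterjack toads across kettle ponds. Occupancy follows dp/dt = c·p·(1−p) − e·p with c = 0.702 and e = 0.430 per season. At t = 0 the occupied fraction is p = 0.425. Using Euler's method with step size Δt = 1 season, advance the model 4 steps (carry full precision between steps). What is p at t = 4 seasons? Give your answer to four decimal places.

0.3971

Update rule: p ← p + [c·p·(1−p) − e·p]·Δt with Δt = 1.
p: 0.42500 → 0.41380  (Δp = -0.01120)
p: 0.41380 → 0.40615  (Δp = -0.00765)
p: 0.40615 → 0.40082  (Δp = -0.00533)
p: 0.40082 → 0.39706  (Δp = -0.00376)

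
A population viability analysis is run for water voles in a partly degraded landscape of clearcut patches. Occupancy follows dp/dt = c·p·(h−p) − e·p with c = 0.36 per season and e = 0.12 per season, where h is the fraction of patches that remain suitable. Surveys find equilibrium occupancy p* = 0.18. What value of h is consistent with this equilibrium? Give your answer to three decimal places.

At equilibrium c(h−p*) = e, so h = p* + e/c.
h = 0.18 + 0.12/0.36 = 0.18 + 0.3333 = 0.5133.

0.513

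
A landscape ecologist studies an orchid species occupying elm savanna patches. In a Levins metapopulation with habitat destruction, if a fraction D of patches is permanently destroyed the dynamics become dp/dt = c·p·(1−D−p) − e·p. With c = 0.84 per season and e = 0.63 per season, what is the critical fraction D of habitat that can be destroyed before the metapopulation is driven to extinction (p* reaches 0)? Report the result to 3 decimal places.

0.250

The nontrivial equilibrium is p* = (1−D) − e/c; extinction occurs when this hits zero.
So D_crit = 1 − e/c = 1 − 0.63/0.84 = 1 − 0.7500 = 0.2500.
This equals the undisturbed p*, a classic result of Lande's extension.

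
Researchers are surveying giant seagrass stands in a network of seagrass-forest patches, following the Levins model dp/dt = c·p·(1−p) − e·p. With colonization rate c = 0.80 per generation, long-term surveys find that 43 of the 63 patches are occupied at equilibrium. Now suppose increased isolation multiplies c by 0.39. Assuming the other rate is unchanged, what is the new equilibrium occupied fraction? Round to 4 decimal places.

0.1860

Observed p* = 43/63 = 0.68254.
Balance c(1−p*) = e gives e = 0.80×(1 − 0.68254) = 0.25397.
New p* = 1 − e/c = 1 − 0.25397/0.31200 = 0.18599.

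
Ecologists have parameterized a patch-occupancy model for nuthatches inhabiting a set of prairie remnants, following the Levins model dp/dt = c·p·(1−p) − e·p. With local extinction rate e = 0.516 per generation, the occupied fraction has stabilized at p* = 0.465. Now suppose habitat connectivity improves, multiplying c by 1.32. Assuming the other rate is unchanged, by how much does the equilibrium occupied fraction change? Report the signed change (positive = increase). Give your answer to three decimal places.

Balance c(1−p*) = e gives c = e/(1 − 0.46500) = 0.516/0.53500 = 0.96449.
New p* = 1 − e/c = 1 − 0.51600/1.27313 = 0.59470.
Δp* = 0.59470 − 0.46500 = +0.12970.

0.130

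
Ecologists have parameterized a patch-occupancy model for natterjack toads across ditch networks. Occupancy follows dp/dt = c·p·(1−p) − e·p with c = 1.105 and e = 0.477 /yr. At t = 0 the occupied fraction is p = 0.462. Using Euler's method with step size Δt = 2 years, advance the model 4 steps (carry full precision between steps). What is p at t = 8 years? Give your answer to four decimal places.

Update rule: p ← p + [c·p·(1−p) − e·p]·Δt with Δt = 2.
p: 0.46200 → 0.57056  (Δp = +0.10856)
p: 0.57056 → 0.56774  (Δp = -0.00282)
p: 0.56774 → 0.56847  (Δp = +0.00073)
p: 0.56847 → 0.56829  (Δp = -0.00019)

0.5683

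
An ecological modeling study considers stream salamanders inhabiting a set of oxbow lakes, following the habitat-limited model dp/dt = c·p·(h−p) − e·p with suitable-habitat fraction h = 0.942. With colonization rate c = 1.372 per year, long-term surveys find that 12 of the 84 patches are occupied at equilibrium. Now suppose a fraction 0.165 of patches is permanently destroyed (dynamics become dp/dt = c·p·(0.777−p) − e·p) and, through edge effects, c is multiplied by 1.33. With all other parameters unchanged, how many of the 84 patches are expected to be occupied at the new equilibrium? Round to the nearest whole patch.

15

Observed p* = 12/84 = 0.14286.
Balance c(h−p*) = e gives e = 1.372×(0.942 − 0.14286) = 1.09642.
New p* = 0.777 − e/c = 0.777 − 1.09642/1.82476 = 0.17614.
Expected occupied = 84 × 0.17614 = 14.80 ≈ 15.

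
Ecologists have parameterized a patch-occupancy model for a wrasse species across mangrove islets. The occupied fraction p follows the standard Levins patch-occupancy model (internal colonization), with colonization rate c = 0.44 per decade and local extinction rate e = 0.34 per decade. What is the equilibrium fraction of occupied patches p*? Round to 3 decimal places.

Setting dp/dt = 0 and dividing through by p* gives c·(1−p*) = e.
So p* = 1 − e/c = 1 − 0.34/0.44 = 1 − 0.7727 = 0.2273.

0.227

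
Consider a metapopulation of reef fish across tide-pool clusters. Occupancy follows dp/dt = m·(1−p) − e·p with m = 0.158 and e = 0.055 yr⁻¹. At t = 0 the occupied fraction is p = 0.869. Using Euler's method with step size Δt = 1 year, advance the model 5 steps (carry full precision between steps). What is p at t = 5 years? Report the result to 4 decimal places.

Update rule: p ← p + [m·(1−p) − e·p]·Δt with Δt = 1.
p: 0.86900 → 0.84190  (Δp = -0.02710)
p: 0.84190 → 0.82058  (Δp = -0.02133)
p: 0.82058 → 0.80379  (Δp = -0.01678)
p: 0.80379 → 0.79059  (Δp = -0.01321)
p: 0.79059 → 0.78019  (Δp = -0.01039)

0.7802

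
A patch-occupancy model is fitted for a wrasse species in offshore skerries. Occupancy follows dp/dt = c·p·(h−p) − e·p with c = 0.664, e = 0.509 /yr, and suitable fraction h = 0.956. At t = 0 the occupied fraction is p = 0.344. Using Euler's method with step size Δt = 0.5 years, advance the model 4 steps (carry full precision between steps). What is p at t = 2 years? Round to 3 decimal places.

0.288

Update rule: p ← p + [c·p·(h−p) − e·p]·Δt with Δt = 0.5.
t = 0.5: p = 0.34400 + (-0.01765) = 0.32635
t = 1: p = 0.32635 + (-0.01483) = 0.31151
t = 1.5: p = 0.31151 + (-0.01263) = 0.29889
t = 2: p = 0.29889 + (-0.01086) = 0.28803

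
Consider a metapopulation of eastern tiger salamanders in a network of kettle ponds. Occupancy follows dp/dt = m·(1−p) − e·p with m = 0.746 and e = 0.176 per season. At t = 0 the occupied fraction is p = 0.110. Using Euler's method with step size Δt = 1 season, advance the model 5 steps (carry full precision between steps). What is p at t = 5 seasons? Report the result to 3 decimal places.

0.809

Update rule: p ← p + [m·(1−p) − e·p]·Δt with Δt = 1.
step 1: Δp = +0.64458, p = 0.75458
step 2: Δp = +0.05028, p = 0.80486
step 3: Δp = +0.00392, p = 0.80878
step 4: Δp = +0.00031, p = 0.80908
step 5: Δp = +0.00002, p = 0.80911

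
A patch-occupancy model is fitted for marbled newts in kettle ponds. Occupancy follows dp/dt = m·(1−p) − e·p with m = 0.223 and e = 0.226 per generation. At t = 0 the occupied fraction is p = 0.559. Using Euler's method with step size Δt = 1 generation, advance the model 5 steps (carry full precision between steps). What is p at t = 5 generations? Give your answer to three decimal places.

Update rule: p ← p + [m·(1−p) − e·p]·Δt with Δt = 1.
  1  |  dp/dt·Δt = -0.027991  |  p_1 = 0.531009
  2  |  dp/dt·Δt = -0.015423  |  p_2 = 0.515586
  3  |  dp/dt·Δt = -0.008498  |  p_3 = 0.507088
  4  |  dp/dt·Δt = -0.004682  |  p_4 = 0.502405
  5  |  dp/dt·Δt = -0.002580  |  p_5 = 0.499825

0.500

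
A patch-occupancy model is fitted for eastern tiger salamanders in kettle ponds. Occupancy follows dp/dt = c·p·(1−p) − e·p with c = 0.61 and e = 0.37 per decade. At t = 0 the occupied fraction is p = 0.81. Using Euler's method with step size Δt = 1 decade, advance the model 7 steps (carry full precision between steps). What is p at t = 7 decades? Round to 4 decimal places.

Update rule: p ← p + [c·p·(1−p) − e·p]·Δt with Δt = 1.
step 1: Δp = -0.20582, p = 0.60418
step 2: Δp = -0.07767, p = 0.52651
step 3: Δp = -0.04274, p = 0.48377
step 4: Δp = -0.02666, p = 0.45712
step 5: Δp = -0.01776, p = 0.43936
step 6: Δp = -0.01231, p = 0.42706
step 7: Δp = -0.00876, p = 0.41830

0.4183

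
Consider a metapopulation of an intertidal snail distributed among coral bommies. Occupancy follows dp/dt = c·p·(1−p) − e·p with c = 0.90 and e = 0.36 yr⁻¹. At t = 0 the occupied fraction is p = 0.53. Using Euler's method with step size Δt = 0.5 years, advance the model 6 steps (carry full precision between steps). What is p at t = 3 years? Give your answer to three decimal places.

0.588

Update rule: p ← p + [c·p·(1−p) − e·p]·Δt with Δt = 0.5.
step 1: Δp = +0.01670, p = 0.54670
step 2: Δp = +0.01311, p = 0.55981
step 3: Δp = +0.01012, p = 0.56993
step 4: Δp = +0.00771, p = 0.57764
step 5: Δp = +0.00581, p = 0.58346
step 6: Δp = +0.00434, p = 0.58780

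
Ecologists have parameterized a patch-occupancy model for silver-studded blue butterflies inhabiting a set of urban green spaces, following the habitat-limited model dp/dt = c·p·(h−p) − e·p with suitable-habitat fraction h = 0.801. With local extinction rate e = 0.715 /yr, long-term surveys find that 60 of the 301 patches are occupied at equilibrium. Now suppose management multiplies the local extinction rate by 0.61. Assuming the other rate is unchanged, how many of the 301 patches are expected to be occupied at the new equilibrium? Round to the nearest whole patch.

Observed p* = 60/301 = 0.19934.
Balance c(h−p*) = e gives c = e/(0.801 − 0.19934) = 0.715/0.60166 = 1.18838.
New p* = 0.801 − e/c = 0.801 − 0.43615/1.18838 = 0.43399.
Expected occupied = 301 × 0.43399 = 130.63 ≈ 131.

131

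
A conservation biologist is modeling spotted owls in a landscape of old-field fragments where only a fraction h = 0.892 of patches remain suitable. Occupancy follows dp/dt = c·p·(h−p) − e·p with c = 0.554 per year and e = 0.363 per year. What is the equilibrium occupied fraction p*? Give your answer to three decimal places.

Setting dp/dt = 0 and dividing by p* gives c·(h−p*) = e.
So p* = h − e/c = 0.892 − 0.363/0.554 = 0.892 − 0.6552 = 0.2368.

0.237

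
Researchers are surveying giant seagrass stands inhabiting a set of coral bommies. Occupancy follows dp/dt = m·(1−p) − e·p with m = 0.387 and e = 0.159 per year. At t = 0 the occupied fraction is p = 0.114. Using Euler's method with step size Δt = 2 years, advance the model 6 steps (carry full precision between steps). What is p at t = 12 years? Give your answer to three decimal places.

0.709

Update rule: p ← p + [m·(1−p) − e·p]·Δt with Δt = 2.
t = 2: p = 0.11400 + (+0.64951) = 0.76351
t = 4: p = 0.76351 + (-0.05976) = 0.70376
t = 6: p = 0.70376 + (+0.00550) = 0.70925
t = 8: p = 0.70925 + (-0.00051) = 0.70875
t = 10: p = 0.70875 + (+0.00005) = 0.70880
t = 12: p = 0.70880 + (-0.00000) = 0.70879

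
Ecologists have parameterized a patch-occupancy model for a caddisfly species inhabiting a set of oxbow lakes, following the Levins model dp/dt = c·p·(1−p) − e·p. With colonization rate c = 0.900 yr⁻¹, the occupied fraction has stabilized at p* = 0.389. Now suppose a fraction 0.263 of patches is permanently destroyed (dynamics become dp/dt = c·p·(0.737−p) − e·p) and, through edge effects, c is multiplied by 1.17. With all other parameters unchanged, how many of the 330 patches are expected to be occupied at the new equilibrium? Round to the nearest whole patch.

71

Balance c(1−p*) = e gives e = 0.900×(1 − 0.38900) = 0.54990.
New p* = 0.737 − e/c = 0.737 − 0.54990/1.05300 = 0.21478.
Expected occupied = 330 × 0.21478 = 70.88 ≈ 71.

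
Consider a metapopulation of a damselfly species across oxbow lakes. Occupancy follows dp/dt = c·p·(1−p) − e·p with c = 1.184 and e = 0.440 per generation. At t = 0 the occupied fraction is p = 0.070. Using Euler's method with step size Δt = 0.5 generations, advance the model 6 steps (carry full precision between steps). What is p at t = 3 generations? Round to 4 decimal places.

0.3112

Update rule: p ← p + [c·p·(1−p) − e·p]·Δt with Δt = 0.5.
step 1: Δp = +0.02314, p = 0.09314
step 2: Δp = +0.02951, p = 0.12265
step 3: Δp = +0.03672, p = 0.15937
step 4: Δp = +0.04425, p = 0.20362
step 5: Δp = +0.05120, p = 0.25482
step 6: Δp = +0.05635, p = 0.31118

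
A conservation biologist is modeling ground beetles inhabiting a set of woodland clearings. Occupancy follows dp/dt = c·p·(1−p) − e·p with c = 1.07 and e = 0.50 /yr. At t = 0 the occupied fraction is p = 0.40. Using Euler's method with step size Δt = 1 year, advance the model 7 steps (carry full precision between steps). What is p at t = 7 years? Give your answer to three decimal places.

0.532

Update rule: p ← p + [c·p·(1−p) − e·p]·Δt with Δt = 1.
step 1: Δp = +0.05680, p = 0.45680
step 2: Δp = +0.03710, p = 0.49390
step 3: Δp = +0.02051, p = 0.51441
step 4: Δp = +0.01007, p = 0.52448
step 5: Δp = +0.00462, p = 0.52910
step 6: Δp = +0.00204, p = 0.53114
step 7: Δp = +0.00089, p = 0.53203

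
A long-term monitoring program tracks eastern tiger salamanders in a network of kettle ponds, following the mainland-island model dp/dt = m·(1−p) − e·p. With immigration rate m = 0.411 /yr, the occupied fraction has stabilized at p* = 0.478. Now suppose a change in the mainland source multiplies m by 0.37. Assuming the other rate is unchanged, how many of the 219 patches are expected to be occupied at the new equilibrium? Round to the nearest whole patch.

Balance m(1−p*) = e·p* gives e = m(1−p*)/p* = 0.411×0.52200/0.47800 = 0.44883.
New p* = m/(m+e) = 0.15207/(0.15207+0.44883) = 0.25307.
Expected occupied = 219 × 0.25307 = 55.42 ≈ 55.

55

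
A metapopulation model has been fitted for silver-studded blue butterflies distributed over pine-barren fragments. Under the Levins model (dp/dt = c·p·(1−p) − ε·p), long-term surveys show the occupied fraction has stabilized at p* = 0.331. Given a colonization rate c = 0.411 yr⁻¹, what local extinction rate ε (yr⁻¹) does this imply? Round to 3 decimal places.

0.275

At equilibrium c(1−p*) = ε.
ε = 0.411 × (1 − 0.331) = 0.411 × 0.6690 = 0.2750.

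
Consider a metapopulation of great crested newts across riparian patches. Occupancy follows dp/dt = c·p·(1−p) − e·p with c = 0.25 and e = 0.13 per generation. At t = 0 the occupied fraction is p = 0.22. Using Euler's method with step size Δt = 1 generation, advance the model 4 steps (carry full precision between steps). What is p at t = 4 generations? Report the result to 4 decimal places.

0.2773

Update rule: p ← p + [c·p·(1−p) − e·p]·Δt with Δt = 1.
  1  |  dp/dt·Δt = +0.014300  |  p_1 = 0.234300
  2  |  dp/dt·Δt = +0.014392  |  p_2 = 0.248692
  3  |  dp/dt·Δt = +0.014381  |  p_3 = 0.263073
  4  |  dp/dt·Δt = +0.014267  |  p_4 = 0.277340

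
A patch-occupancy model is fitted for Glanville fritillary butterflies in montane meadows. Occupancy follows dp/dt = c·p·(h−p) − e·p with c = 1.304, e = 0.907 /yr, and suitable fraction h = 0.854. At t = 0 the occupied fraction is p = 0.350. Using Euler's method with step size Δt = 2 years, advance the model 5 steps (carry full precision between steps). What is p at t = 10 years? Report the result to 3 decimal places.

Update rule: p ← p + [c·p·(h−p) − e·p]·Δt with Δt = 2.
step 1: Δp = -0.17485, p = 0.17515
step 2: Δp = -0.00763, p = 0.16752
step 3: Δp = -0.00396, p = 0.16356
step 4: Δp = -0.00218, p = 0.16138
step 5: Δp = -0.00123, p = 0.16014

0.160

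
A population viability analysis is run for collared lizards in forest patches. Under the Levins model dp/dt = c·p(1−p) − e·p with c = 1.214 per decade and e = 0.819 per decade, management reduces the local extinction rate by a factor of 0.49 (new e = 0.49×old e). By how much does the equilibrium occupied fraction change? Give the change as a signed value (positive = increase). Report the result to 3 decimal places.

0.344

Before: p* = 1 − 0.819/1.214 = 0.3254.
After the change, c = 1.214, e = 0.40131, so p* = 1 − 0.40131/1.214 = 0.6694.
Δp* = 0.6694 − 0.3254 = +0.3441.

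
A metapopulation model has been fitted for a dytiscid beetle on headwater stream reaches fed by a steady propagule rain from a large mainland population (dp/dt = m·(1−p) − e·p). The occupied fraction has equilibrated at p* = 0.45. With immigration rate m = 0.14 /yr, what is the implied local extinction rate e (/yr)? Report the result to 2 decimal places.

At equilibrium m(1−p*) = e·p*, so e = m(1−p*)/p*.
e = 0.14 × 0.5500 / 0.45 = 0.1711.

0.17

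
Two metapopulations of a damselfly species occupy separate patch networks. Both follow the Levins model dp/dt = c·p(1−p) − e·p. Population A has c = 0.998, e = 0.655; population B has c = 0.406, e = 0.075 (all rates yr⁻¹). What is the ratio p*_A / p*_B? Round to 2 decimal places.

A: p*_A = 1 − 0.655/0.998 = 0.3437.
B: p*_B = 1 − 0.075/0.406 = 0.8153.
p*_A / p*_B = 0.3437/0.8153 = 0.4216.

0.42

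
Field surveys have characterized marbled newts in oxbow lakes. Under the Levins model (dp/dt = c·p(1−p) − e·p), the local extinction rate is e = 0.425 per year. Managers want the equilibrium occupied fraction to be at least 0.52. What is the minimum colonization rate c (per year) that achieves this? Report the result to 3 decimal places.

p* = 1 − e/c ≥ 0.52 requires e/c ≤ 0.4800, i.e. c ≥ e/0.4800.
c_min = 0.425/0.4800 = 0.8854.

0.885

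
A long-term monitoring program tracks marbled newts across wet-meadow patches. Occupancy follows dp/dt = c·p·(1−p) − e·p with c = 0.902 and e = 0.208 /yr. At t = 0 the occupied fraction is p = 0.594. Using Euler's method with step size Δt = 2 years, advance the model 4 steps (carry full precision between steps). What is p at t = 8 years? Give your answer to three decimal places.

Update rule: p ← p + [c·p·(1−p) − e·p]·Δt with Δt = 2.
  1  |  dp/dt·Δt = +0.187956  |  p_1 = 0.781956
  2  |  dp/dt·Δt = -0.017710  |  p_2 = 0.764246
  3  |  dp/dt·Δt = +0.007108  |  p_3 = 0.771354
  4  |  dp/dt·Δt = -0.002717  |  p_4 = 0.768637

0.769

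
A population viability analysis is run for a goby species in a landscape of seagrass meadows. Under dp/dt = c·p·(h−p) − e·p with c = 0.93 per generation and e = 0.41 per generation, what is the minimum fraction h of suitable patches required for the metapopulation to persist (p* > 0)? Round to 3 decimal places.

0.441

p* = h − e/c is positive only when h > e/c.
h_min = e/c = 0.41/0.93 = 0.4409.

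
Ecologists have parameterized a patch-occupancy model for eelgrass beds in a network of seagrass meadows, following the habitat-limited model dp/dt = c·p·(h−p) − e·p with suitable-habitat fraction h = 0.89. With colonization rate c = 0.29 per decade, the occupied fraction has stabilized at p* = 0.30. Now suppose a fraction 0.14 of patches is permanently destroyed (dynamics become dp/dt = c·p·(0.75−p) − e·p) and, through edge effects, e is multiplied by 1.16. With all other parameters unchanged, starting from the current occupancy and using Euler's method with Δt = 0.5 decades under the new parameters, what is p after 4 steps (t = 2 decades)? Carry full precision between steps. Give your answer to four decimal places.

Balance c(h−p*) = e gives e = 0.29×(0.89 − 0.30000) = 0.17110.
Starting from p₀ = 0.30000; update p ← p + (dp/dt)·Δt with the new parameters.
p: 0.30000 → 0.28980  (Δp = -0.01020)
p: 0.28980 → 0.28038  (Δp = -0.00942)
p: 0.28038 → 0.27165  (Δp = -0.00873)
p: 0.27165 → 0.26353  (Δp = -0.00812)

0.2635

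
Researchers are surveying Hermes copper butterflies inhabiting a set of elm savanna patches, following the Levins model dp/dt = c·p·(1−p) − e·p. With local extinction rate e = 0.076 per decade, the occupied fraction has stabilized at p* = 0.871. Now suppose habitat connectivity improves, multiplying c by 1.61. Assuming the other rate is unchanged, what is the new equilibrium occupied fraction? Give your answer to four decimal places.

0.9199

Balance c(1−p*) = e gives c = e/(1 − 0.87100) = 0.076/0.12900 = 0.58915.
New p* = 1 − e/c = 1 − 0.07600/0.94853 = 0.91988.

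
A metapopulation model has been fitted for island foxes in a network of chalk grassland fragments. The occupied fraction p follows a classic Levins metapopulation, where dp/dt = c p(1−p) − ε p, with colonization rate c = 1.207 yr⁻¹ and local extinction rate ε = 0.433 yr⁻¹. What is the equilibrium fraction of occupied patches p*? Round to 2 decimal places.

0.64

At equilibrium, colonization balances extinction: c·p*·(1−p*) = ε·p*.
So p* = 1 − ε/c = 1 − 0.433/1.207 = 1 − 0.3587 = 0.6413.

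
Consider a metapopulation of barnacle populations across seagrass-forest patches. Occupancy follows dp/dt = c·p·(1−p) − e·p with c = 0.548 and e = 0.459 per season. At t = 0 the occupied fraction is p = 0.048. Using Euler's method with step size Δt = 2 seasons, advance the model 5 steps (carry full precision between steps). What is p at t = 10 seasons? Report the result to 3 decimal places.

Update rule: p ← p + [c·p·(1−p) − e·p]·Δt with Δt = 2.
  1  |  dp/dt·Δt = +0.006019  |  p_1 = 0.054019
  2  |  dp/dt·Δt = +0.006417  |  p_2 = 0.060436
  3  |  dp/dt·Δt = +0.006754  |  p_3 = 0.067190
  4  |  dp/dt·Δt = +0.007012  |  p_4 = 0.074202
  5  |  dp/dt·Δt = +0.007173  |  p_5 = 0.081376

0.081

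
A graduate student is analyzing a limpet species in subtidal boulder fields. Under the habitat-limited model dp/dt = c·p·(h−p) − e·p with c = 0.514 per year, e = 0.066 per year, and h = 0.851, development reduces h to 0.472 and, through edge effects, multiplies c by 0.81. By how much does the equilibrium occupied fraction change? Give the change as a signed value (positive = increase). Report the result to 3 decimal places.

Before: p* = h − e/c = 0.851 − 0.066/0.514 = 0.851 − 0.1284 = 0.7226.
After: c = 0.41634, e = 0.066, h = 0.472; p* = 0.472 − 0.066/0.41634 = 0.3135.
Δp* = 0.3135 − 0.7226 = -0.4091.

-0.409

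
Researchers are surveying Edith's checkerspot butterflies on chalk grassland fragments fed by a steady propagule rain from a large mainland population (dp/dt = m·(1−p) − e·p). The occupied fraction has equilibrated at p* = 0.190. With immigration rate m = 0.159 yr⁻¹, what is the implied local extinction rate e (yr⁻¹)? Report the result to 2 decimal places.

At equilibrium m(1−p*) = e·p*, so e = m(1−p*)/p*.
e = 0.159 × 0.8100 / 0.190 = 0.6778.

0.68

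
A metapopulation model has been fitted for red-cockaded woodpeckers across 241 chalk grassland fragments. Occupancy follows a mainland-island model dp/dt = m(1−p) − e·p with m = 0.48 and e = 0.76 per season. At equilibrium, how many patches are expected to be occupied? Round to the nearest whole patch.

p* = m/(m+e) = 0.48/1.2400 = 0.3871.
Expected occupied patches = N × p* = 241 × 0.3871 = 93.29 ≈ 93.

93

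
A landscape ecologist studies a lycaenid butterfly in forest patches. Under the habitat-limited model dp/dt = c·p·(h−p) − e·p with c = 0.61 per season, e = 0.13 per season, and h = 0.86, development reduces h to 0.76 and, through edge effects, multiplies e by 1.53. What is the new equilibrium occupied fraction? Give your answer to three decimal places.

0.434

Before: p* = h − e/c = 0.86 − 0.13/0.61 = 0.86 − 0.2131 = 0.6469.
After: c = 0.61, e = 0.1989, h = 0.76; p* = 0.76 − 0.1989/0.61 = 0.4339.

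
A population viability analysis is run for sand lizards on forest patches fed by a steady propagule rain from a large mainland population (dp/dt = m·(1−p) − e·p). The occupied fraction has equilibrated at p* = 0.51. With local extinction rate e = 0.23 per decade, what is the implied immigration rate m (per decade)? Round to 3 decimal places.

At equilibrium m(1−p*) = e·p*, so m = e·p*/(1−p*).
m = 0.23 × 0.51 / 0.4900 = 0.1173/0.4900 = 0.2394.

0.239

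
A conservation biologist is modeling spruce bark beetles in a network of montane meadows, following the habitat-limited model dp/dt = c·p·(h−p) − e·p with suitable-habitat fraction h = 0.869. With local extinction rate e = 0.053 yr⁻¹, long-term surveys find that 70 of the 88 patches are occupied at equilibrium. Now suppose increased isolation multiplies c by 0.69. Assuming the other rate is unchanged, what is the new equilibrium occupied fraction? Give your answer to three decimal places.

Observed p* = 70/88 = 0.79545.
Balance c(h−p*) = e gives c = e/(0.869 − 0.79545) = 0.053/0.07355 = 0.72060.
New p* = 0.869 − e/c = 0.869 − 0.05300/0.49721 = 0.76241.

0.762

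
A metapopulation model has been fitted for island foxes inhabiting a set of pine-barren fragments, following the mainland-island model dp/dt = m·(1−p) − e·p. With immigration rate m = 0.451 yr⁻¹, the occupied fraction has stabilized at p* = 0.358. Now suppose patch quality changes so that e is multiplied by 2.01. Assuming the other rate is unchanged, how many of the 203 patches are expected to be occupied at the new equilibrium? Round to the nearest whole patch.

Balance m(1−p*) = e·p* gives e = m(1−p*)/p* = 0.451×0.64200/0.35800 = 0.80878.
New p* = m/(m+e) = 0.45100/(0.45100+1.62565) = 0.21718.
Expected occupied = 203 × 0.21718 = 44.09 ≈ 44.

44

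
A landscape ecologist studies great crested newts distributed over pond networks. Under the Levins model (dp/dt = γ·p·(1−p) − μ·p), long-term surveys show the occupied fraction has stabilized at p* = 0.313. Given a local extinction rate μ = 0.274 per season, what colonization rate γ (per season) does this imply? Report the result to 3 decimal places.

At equilibrium γ(1−p*) = μ, so γ = μ/(1−p*).
γ = 0.274/(1 − 0.313) = 0.274/0.6870 = 0.3988.

0.399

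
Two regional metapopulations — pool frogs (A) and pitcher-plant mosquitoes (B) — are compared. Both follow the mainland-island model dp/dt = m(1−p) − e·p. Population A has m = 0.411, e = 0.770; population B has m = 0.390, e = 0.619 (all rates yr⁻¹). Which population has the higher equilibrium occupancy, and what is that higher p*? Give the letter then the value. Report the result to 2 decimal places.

A: p*_A = m/(m+e) = 0.411/1.1810 = 0.3480.
B: p*_B = 0.390/1.0090 = 0.3865.
B is higher at 0.3865.

B, 0.39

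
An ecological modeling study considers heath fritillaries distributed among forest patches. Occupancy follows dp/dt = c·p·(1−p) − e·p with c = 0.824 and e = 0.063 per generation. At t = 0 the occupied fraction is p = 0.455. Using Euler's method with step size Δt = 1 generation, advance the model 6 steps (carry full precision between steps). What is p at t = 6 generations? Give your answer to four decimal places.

0.9227

Update rule: p ← p + [c·p·(1−p) − e·p]·Δt with Δt = 1.
p: 0.45500 → 0.63067  (Δp = +0.17567)
p: 0.63067 → 0.78287  (Δp = +0.15220)
p: 0.78287 → 0.87361  (Δp = +0.09075)
p: 0.87361 → 0.90956  (Δp = +0.03594)
p: 0.90956 → 0.92004  (Δp = +0.01048)
p: 0.92004 → 0.92270  (Δp = +0.00266)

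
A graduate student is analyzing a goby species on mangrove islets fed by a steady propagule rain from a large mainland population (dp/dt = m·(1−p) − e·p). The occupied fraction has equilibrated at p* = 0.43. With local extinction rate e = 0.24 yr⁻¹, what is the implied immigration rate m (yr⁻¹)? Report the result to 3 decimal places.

At equilibrium m(1−p*) = e·p*, so m = e·p*/(1−p*).
m = 0.24 × 0.43 / 0.5700 = 0.1032/0.5700 = 0.1811.

0.181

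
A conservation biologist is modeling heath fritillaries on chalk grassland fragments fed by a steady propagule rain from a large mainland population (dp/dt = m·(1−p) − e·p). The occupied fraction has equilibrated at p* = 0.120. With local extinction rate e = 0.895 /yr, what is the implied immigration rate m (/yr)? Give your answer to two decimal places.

0.12

At equilibrium m(1−p*) = e·p*, so m = e·p*/(1−p*).
m = 0.895 × 0.120 / 0.8800 = 0.1074/0.8800 = 0.1220.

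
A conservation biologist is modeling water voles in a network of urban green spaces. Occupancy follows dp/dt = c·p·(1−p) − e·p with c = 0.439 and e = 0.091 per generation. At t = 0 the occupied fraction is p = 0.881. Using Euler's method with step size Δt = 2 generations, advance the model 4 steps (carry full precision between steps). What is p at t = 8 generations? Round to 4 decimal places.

0.7932

Update rule: p ← p + [c·p·(1−p) − e·p]·Δt with Δt = 2.
  1  |  dp/dt·Δt = -0.068293  |  p_1 = 0.812707
  2  |  dp/dt·Δt = -0.014268  |  p_2 = 0.798438
  3  |  dp/dt·Δt = -0.004015  |  p_3 = 0.794423
  4  |  dp/dt·Δt = -0.001194  |  p_4 = 0.793229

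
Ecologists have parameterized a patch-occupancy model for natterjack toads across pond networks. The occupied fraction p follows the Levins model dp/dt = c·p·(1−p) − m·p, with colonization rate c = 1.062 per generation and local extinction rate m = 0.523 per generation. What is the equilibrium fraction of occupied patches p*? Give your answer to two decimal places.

0.51

Setting dp/dt = 0 and dividing through by p* gives c·(1−p*) = m.
So p* = 1 − m/c = 1 − 0.523/1.062 = 1 − 0.4925 = 0.5075.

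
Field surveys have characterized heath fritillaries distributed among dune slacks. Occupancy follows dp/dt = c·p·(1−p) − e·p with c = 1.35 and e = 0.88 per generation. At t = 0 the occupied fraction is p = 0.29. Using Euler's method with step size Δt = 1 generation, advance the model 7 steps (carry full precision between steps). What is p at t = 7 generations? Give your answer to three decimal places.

0.347

Update rule: p ← p + [c·p·(1−p) − e·p]·Δt with Δt = 1.
t = 1: p = 0.29000 + (+0.02277) = 0.31277
t = 2: p = 0.31277 + (+0.01494) = 0.32770
t = 3: p = 0.32770 + (+0.00904) = 0.33675
t = 4: p = 0.33675 + (+0.00518) = 0.34193
t = 5: p = 0.34193 + (+0.00287) = 0.34480
t = 6: p = 0.34480 + (+0.00156) = 0.34636
t = 7: p = 0.34636 + (+0.00084) = 0.34720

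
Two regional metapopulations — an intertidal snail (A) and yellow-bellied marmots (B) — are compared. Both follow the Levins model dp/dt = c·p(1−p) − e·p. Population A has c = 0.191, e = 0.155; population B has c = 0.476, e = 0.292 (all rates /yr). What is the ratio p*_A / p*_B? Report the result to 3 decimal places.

0.488

A: p*_A = 1 − 0.155/0.191 = 0.1885.
B: p*_B = 1 − 0.292/0.476 = 0.3866.
p*_A / p*_B = 0.1885/0.3866 = 0.4876.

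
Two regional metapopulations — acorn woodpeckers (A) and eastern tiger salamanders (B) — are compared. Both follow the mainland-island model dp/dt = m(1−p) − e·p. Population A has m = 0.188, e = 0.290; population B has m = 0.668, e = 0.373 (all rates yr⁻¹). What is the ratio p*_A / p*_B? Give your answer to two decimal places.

0.61

A: p*_A = m/(m+e) = 0.188/0.4780 = 0.3933.
B: p*_B = 0.668/1.0410 = 0.6417.
p*_A / p*_B = 0.3933/0.6417 = 0.6129.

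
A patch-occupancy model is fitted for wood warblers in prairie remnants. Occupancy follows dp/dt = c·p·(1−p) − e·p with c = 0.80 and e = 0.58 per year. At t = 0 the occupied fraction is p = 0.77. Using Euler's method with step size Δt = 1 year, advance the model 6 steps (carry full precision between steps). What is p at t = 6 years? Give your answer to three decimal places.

Update rule: p ← p + [c·p·(1−p) − e·p]·Δt with Δt = 1.
step 1: Δp = -0.30492, p = 0.46508
step 2: Δp = -0.07072, p = 0.39436
step 3: Δp = -0.03766, p = 0.35670
step 4: Δp = -0.02331, p = 0.33339
step 5: Δp = -0.01557, p = 0.31781
step 6: Δp = -0.01089, p = 0.30693

0.307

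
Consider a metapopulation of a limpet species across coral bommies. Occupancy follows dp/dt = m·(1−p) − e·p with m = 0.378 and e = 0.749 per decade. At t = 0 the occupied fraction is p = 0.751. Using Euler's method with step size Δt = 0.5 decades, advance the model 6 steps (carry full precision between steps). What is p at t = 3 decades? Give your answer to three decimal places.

Update rule: p ← p + [m·(1−p) − e·p]·Δt with Δt = 0.5.
step 1: Δp = -0.23419, p = 0.51681
step 2: Δp = -0.10222, p = 0.41459
step 3: Δp = -0.04462, p = 0.36997
step 4: Δp = -0.01948, p = 0.35049
step 5: Δp = -0.00850, p = 0.34199
step 6: Δp = -0.00371, p = 0.33828

0.338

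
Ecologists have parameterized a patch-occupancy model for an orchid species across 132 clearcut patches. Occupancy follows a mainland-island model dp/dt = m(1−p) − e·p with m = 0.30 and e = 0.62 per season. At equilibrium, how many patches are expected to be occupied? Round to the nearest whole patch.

43

p* = m/(m+e) = 0.30/0.9200 = 0.3261.
Expected occupied patches = N × p* = 132 × 0.3261 = 43.04 ≈ 43.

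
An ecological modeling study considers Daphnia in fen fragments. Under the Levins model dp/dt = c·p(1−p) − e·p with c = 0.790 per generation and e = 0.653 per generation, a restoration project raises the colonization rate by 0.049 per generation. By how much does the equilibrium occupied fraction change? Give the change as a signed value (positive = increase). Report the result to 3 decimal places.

Before: p* = 1 − 0.653/0.790 = 0.1734.
After the change, c = 0.839, e = 0.653, so p* = 1 − 0.653/0.839 = 0.2217.
Δp* = 0.2217 − 0.1734 = +0.0483.

0.048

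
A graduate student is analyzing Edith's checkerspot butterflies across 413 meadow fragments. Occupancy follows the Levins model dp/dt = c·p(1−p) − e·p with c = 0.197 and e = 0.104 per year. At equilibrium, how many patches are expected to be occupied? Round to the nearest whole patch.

p* = 1 − e/c = 1 − 0.104/0.197 = 0.4721.
Expected occupied patches = N × p* = 413 × 0.4721 = 194.97 ≈ 195.

195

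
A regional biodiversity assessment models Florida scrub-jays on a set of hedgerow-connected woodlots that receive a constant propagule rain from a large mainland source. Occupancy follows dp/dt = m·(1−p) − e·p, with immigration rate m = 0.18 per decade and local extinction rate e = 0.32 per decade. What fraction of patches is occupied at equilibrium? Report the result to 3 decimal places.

Setting dp/dt = 0: m − m·p* = e·p*, so m = (m+e)·p*.
p* = m/(m+e) = 0.18/(0.18+0.32) = 0.18/0.5000 = 0.3600.

0.360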